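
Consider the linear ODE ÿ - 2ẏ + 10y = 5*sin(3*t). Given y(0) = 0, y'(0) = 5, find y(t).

y = 5*sin(3*t)/37 + 30*cos(3*t)/37 - 30*cos(3*t)*exp(t)/37 + 200*exp(t)*sin(3*t)/111

Characteristic equation r² - 2r + 10 = 0 has discriminant (-2)² - 4·(10) = -36 < 0, so r = 1 ± 3i.
Hence y_h = C1*cos(3*t)*exp(t) + C2*exp(t)*sin(3*t).
Try y_p = A*cos(3*t) + B*sin(3*t). Substituting and equating the coefficients of cos(3t) and sin(3t) gives A = 30/37, B = 5/37, so y_p = 5*sin(3*t)/37 + 30*cos(3*t)/37.
General solution: y = 5*sin(3*t)/37 + 30*cos(3*t)/37 + C1*cos(3*t)*exp(t) + C2*exp(t)*sin(3*t).
Apply the initial conditions: y(0) = 30/37 + C1 = 0 and y'(0) = 15/37 + C1 + 3*C2 = 5. Solving gives C1 = -30/37, C2 = 200/111.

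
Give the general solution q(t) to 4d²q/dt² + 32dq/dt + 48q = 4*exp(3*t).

q = exp(3*t)/45 + C1*exp(-2*t) + C2*exp(-6*t)

Divide through by 4: q'' + 8q' + 12q = exp(3*t).
Characteristic equation r² + 8r + 12 = 0 factors as (r + 2)(r + 6) = 0, so r = -2, -6.
Hence q_h = C1*exp(-2*t) + C2*exp(-6*t).
Try q_p = A*exp(3*t). Substituting into the equation and dividing by exp(3*t) gives A = 1/45, so q_p = exp(3*t)/45.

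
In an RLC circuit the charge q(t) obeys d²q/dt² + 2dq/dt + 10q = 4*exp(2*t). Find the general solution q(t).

q = 2*exp(2*t)/9 + C1*cos(3*t)*exp(-t) + C2*exp(-t)*sin(3*t)

Characteristic equation r² + 2r + 10 = 0 has discriminant (2)² - 4·(10) = -36 < 0, so r = -1 ± 3i.
Hence q_h = C1*cos(3*t)*exp(-t) + C2*exp(-t)*sin(3*t).
Try q_p = A*exp(2*t). Substituting into the equation and dividing by exp(2*t) gives A = 2/9, so q_p = 2*exp(2*t)/9.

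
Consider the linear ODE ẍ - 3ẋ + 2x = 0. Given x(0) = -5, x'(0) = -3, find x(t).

Characteristic equation r² - 3r + 2 = 0 factors as (r - 2)(r - 1) = 0, so r = 2, 1.
Hence x_h = C1*exp(2*t) + C2*exp(t).
Apply the initial conditions: x(0) = C1 + C2 = -5 and x'(0) = C2 + 2*C1 = -3. Solving gives C1 = 2, C2 = -7.

x = -7*exp(t) + 2*exp(2*t)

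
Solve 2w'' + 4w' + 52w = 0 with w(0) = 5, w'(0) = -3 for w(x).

Divide through by 2: w'' + 2w' + 26w = 0.
Characteristic equation r² + 2r + 26 = 0 has discriminant (2)² - 4·(26) = -100 < 0, so r = -1 ± 5i.
Hence w_h = C1*cos(5*x)*exp(-x) + C2*exp(-x)*sin(5*x).
Apply the initial conditions: w(0) = C1 = 5 and w'(0) = -C1 + 5*C2 = -3. Solving gives C1 = 5, C2 = 2/5.

w = 5*cos(5*x)*exp(-x) + 2*exp(-x)*sin(5*x)/5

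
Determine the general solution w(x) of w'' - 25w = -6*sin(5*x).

Characteristic equation r² - 25 = 0 factors as (r + 5)(r - 5) = 0, so r = -5, 5.
Hence w_h = C1*exp(-5*x) + C2*exp(5*x).
Try w_p = A*cos(5*x) + B*sin(5*x). Substituting and equating the coefficients of cos(5x) and sin(5x) gives A = 0, B = 3/25, so w_p = 3*sin(5*x)/25.

w = 3*sin(5*x)/25 + C1*exp(-5*x) + C2*exp(5*x)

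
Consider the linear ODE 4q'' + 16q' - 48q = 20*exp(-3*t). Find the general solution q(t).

q = -exp(-3*t)/3 + C1*exp(2*t) + C2*exp(-6*t)

Divide through by 4: q'' + 4q' - 12q = 5*exp(-3*t).
Characteristic equation r² + 4r - 12 = 0 factors as (r - 2)(r + 6) = 0, so r = 2, -6.
Hence q_h = C1*exp(2*t) + C2*exp(-6*t).
Try q_p = A*exp(-3*t). Substituting into the equation and dividing by exp(-3*t) gives A = -1/3, so q_p = -exp(-3*t)/3.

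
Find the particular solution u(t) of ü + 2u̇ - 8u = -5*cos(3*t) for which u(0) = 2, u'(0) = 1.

u = -6*sin(3*t)/65 + 11*exp(-4*t)/30 + 17*cos(3*t)/65 + 107*exp(2*t)/78

Characteristic equation r² + 2r - 8 = 0 factors as (r + 4)(r - 2) = 0, so r = -4, 2.
Hence u_h = C1*exp(-4*t) + C2*exp(2*t).
Try u_p = A*cos(3*t) + B*sin(3*t). Substituting and equating the coefficients of cos(3t) and sin(3t) gives A = 17/65, B = -6/65, so u_p = -6*sin(3*t)/65 + 17*cos(3*t)/65.
General solution: u = -6*sin(3*t)/65 + 17*cos(3*t)/65 + C1*exp(-4*t) + C2*exp(2*t).
Apply the initial conditions: u(0) = 17/65 + C1 + C2 = 2 and u'(0) = -18/65 - 4*C1 + 2*C2 = 1. Solving gives C1 = 11/30, C2 = 107/78.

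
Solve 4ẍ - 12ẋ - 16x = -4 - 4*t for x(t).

x = 1/16 + t/4 + C1*exp(-t) + C2*exp(4*t)

Divide through by 4: x'' - 3x' - 4x = -1 - t.
Characteristic equation r² - 3r - 4 = 0 factors as (r + 1)(r - 4) = 0, so r = -1, 4.
Hence x_h = C1*exp(-t) + C2*exp(4*t).
For the particular solution try x_p = A0 + A1*t. Substituting and matching coefficients of each power of t gives A0 = 1/16, A1 = 1/4, so x_p = 1/16 + t/4.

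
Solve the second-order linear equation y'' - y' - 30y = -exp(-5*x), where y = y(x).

y = C1*exp(-5*x) + C2*exp(6*x) + x*exp(-5*x)/11

Characteristic equation r² - r - 30 = 0 factors as (r + 5)(r - 6) = 0, so r = -5, 6.
Hence y_h = C1*exp(-5*x) + C2*exp(6*x).
Since exp(-5*x) solves the homogeneous equation (r = -5 is a root of multiplicity 1), multiply the trial by x. Try y_p = A*x*exp(-5*x). Substituting into the equation and dividing by exp(-5*x) gives A = 1/11, so y_p = x*exp(-5*x)/11.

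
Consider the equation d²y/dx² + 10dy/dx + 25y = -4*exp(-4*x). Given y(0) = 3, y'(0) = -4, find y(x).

y = -4*exp(-4*x) + 7*exp(-5*x) + 15*x*exp(-5*x)

Characteristic equation r² + 10r + 25 = 0 has discriminant (10)² - 4·(25) = 0, so r = -5 is a repeated root.
Hence y_h = (C1 + C2*x)*exp(-5*x).
Try y_p = A*exp(-4*x). Substituting into the equation and dividing by exp(-4*x) gives A = -4, so y_p = -4*exp(-4*x).
General solution: y = -4*exp(-4*x) + C1*exp(-5*x) + C2*x*exp(-5*x).
Apply the initial conditions: y(0) = -4 + C1 = 3 and y'(0) = 16 + C2 - 5*C1 = -4. Solving gives C1 = 7, C2 = 15.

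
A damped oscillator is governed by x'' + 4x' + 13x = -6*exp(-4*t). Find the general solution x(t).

x = -6*exp(-4*t)/13 + C1*cos(3*t)*exp(-2*t) + C2*exp(-2*t)*sin(3*t)

Characteristic equation r² + 4r + 13 = 0 has discriminant (4)² - 4·(13) = -36 < 0, so r = -2 ± 3i.
Hence x_h = C1*cos(3*t)*exp(-2*t) + C2*exp(-2*t)*sin(3*t).
Try x_p = A*exp(-4*t). Substituting into the equation and dividing by exp(-4*t) gives A = -6/13, so x_p = -6*exp(-4*t)/13.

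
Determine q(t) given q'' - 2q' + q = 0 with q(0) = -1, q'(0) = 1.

q = -exp(t) + 2*t*exp(t)

Characteristic equation r² - 2r + 1 = 0 has discriminant (-2)² - 4·(1) = 0, so r = 1 is a repeated root.
Hence q_h = (C1 + C2*t)*exp(t).
Apply the initial conditions: q(0) = C1 = -1 and q'(0) = C1 + C2 = 1. Solving gives C1 = -1, C2 = 2.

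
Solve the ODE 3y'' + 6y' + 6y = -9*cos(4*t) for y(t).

y = -6*sin(4*t)/65 + 21*cos(4*t)/130 + C1*cos(t)*exp(-t) + C2*exp(-t)*sin(t)

Divide through by 3: y'' + 2y' + 2y = -3*cos(4*t).
Characteristic equation r² + 2r + 2 = 0 has discriminant (2)² - 4·(2) = -4 < 0, so r = -1 ± i.
Hence y_h = C1*cos(t)*exp(-t) + C2*exp(-t)*sin(t).
Try y_p = A*cos(4*t) + B*sin(4*t). Substituting and equating the coefficients of cos(4t) and sin(4t) gives A = 21/130, B = -6/65, so y_p = -6*sin(4*t)/65 + 21*cos(4*t)/130.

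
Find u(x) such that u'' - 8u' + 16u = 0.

Characteristic equation r² - 8r + 16 = 0 has discriminant (-8)² - 4·(16) = 0, so r = 4 is a repeated root.
Hence u_h = (C1 + C2*x)*exp(4*x).

u = C1*exp(4*x) + C2*x*exp(4*x)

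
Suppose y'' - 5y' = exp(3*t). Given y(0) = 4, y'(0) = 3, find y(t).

Characteristic equation r² - 5r = 0 factors as (r - 5)r = 0, so r = 5, 0.
Hence y_h = C1*exp(5*t) + C2.
Try y_p = A*exp(3*t). Substituting into the equation and dividing by exp(3*t) gives A = -1/6, so y_p = -exp(3*t)/6.
General solution: y = C2 - exp(3*t)/6 + C1*exp(5*t).
Apply the initial conditions: y(0) = -1/6 + C1 + C2 = 4 and y'(0) = -1/2 + 5*C1 = 3. Solving gives C1 = 7/10, C2 = 52/15.

y = 52/15 - exp(3*t)/6 + 7*exp(5*t)/10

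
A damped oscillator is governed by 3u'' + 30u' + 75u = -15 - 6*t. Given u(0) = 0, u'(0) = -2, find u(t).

u = -21/125 - 2*t/25 + 21*exp(-5*t)/125 - 27*t*exp(-5*t)/25

Divide through by 3: u'' + 10u' + 25u = -5 - 2*t.
Characteristic equation r² + 10r + 25 = 0 has discriminant (10)² - 4·(25) = 0, so r = -5 is a repeated root.
Hence u_h = (C1 + C2*t)*exp(-5*t).
For the particular solution try u_p = A0 + A1*t. Substituting and matching coefficients of each power of t gives A0 = -21/125, A1 = -2/25, so u_p = -21/125 - 2*t/25.
General solution: u = -21/125 - 2*t/25 + C1*exp(-5*t) + C2*t*exp(-5*t).
Apply the initial conditions: u(0) = -21/125 + C1 = 0 and u'(0) = -2/25 + C2 - 5*C1 = -2. Solving gives C1 = 21/125, C2 = -27/25.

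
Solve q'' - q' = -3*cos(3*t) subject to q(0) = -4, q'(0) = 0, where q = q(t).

q = -4 - 3*exp(t)/10 + sin(3*t)/10 + 3*cos(3*t)/10

Characteristic equation r² - r = 0 factors as (r - 1)r = 0, so r = 1, 0.
Hence q_h = C1*exp(t) + C2.
Try q_p = A*cos(3*t) + B*sin(3*t). Substituting and equating the coefficients of cos(3t) and sin(3t) gives A = 3/10, B = 1/10, so q_p = sin(3*t)/10 + 3*cos(3*t)/10.
General solution: q = C2 + sin(3*t)/10 + 3*cos(3*t)/10 + C1*exp(t).
Apply the initial conditions: q(0) = 3/10 + C1 + C2 = -4 and q'(0) = 3/10 + C1 = 0. Solving gives C1 = -3/10, C2 = -4.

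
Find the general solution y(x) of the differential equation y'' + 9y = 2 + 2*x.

Characteristic equation r² + 9 = 0 has discriminant (0)² - 4·(9) = -36 < 0, so r = ± 3i.
Hence y_h = C1*cos(3*x) + C2*sin(3*x).
For the particular solution try y_p = A0 + A1*x. Substituting and matching coefficients of each power of x gives A0 = 2/9, A1 = 2/9, so y_p = 2/9 + 2*x/9.

y = 2/9 + 2*x/9 + C1*cos(3*x) + C2*sin(3*x)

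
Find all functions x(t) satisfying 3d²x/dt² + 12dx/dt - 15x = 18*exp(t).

Divide through by 3: x'' + 4x' - 5x = 6*exp(t).
Characteristic equation r² + 4r - 5 = 0 factors as (r - 1)(r + 5) = 0, so r = 1, -5.
Hence x_h = C1*exp(t) + C2*exp(-5*t).
Since exp(t) solves the homogeneous equation (r = 1 is a root of multiplicity 1), multiply the trial by t. Try x_p = A*t*exp(t). Substituting into the equation and dividing by exp(t) gives A = 1, so x_p = t*exp(t).

x = C1*exp(t) + C2*exp(-5*t) + t*exp(t)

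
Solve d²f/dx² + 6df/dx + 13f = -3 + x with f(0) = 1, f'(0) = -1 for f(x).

f = -45/169 + x/13 + 214*cos(2*x)*exp(-3*x)/169 + 230*exp(-3*x)*sin(2*x)/169

Characteristic equation r² + 6r + 13 = 0 has discriminant (6)² - 4·(13) = -16 < 0, so r = -3 ± 2i.
Hence f_h = C1*cos(2*x)*exp(-3*x) + C2*exp(-3*x)*sin(2*x).
For the particular solution try f_p = A0 + A1*x. Substituting and matching coefficients of each power of x gives A0 = -45/169, A1 = 1/13, so f_p = -45/169 + x/13.
General solution: f = -45/169 + x/13 + C1*cos(2*x)*exp(-3*x) + C2*exp(-3*x)*sin(2*x).
Apply the initial conditions: f(0) = -45/169 + C1 = 1 and f'(0) = 1/13 - 3*C1 + 2*C2 = -1. Solving gives C1 = 214/169, C2 = 230/169.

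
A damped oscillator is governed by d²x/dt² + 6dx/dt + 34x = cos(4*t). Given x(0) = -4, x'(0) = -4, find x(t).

Characteristic equation r² + 6r + 34 = 0 has discriminant (6)² - 4·(34) = -100 < 0, so r = -3 ± 5i.
Hence x_h = C1*cos(5*t)*exp(-3*t) + C2*exp(-3*t)*sin(5*t).
Try x_p = A*cos(4*t) + B*sin(4*t). Substituting and equating the coefficients of cos(4t) and sin(4t) gives A = 1/50, B = 2/75, so x_p = cos(4*t)/50 + 2*sin(4*t)/75.
General solution: x = cos(4*t)/50 + 2*sin(4*t)/75 + C1*cos(5*t)*exp(-3*t) + C2*exp(-3*t)*sin(5*t).
Apply the initial conditions: x(0) = 1/50 + C1 = -4 and x'(0) = 8/75 - 3*C1 + 5*C2 = -4. Solving gives C1 = -201/50, C2 = -97/30.

x = cos(4*t)/50 + 2*sin(4*t)/75 - 201*cos(5*t)*exp(-3*t)/50 - 97*exp(-3*t)*sin(5*t)/30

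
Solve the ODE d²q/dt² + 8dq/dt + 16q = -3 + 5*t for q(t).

Characteristic equation r² + 8r + 16 = 0 has discriminant (8)² - 4·(16) = 0, so r = -4 is a repeated root.
Hence q_h = (C1 + C2*t)*exp(-4*t).
For the particular solution try q_p = A0 + A1*t. Substituting and matching coefficients of each power of t gives A0 = -11/32, A1 = 5/16, so q_p = -11/32 + 5*t/16.

q = -11/32 + 5*t/16 + C1*exp(-4*t) + C2*t*exp(-4*t)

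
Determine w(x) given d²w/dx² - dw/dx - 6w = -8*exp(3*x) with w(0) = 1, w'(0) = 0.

Characteristic equation r² - r - 6 = 0 factors as (r - 3)(r + 2) = 0, so r = 3, -2.
Hence w_h = C1*exp(3*x) + C2*exp(-2*x).
Since exp(3*x) solves the homogeneous equation (r = 3 is a root of multiplicity 1), multiply the trial by x. Try w_p = A*x*exp(3*x). Substituting into the equation and dividing by exp(3*x) gives A = -8/5, so w_p = -8*x*exp(3*x)/5.
General solution: w = C1*exp(3*x) + C2*exp(-2*x) - 8*x*exp(3*x)/5.
Apply the initial conditions: w(0) = C1 + C2 = 1 and w'(0) = -8/5 - 2*C2 + 3*C1 = 0. Solving gives C1 = 18/25, C2 = 7/25.

w = 7*exp(-2*x)/25 + 18*exp(3*x)/25 - 8*x*exp(3*x)/5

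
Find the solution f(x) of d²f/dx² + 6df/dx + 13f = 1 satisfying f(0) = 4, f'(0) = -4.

f = 1/13 + 51*cos(2*x)*exp(-3*x)/13 + 101*exp(-3*x)*sin(2*x)/26

Characteristic equation r² + 6r + 13 = 0 has discriminant (6)² - 4·(13) = -16 < 0, so r = -3 ± 2i.
Hence f_h = C1*cos(2*x)*exp(-3*x) + C2*exp(-3*x)*sin(2*x).
For the particular solution try f_p = A0. Substituting and matching coefficients of each power of x gives A0 = 1/13, so f_p = 1/13.
General solution: f = 1/13 + C1*cos(2*x)*exp(-3*x) + C2*exp(-3*x)*sin(2*x).
Apply the initial conditions: f(0) = 1/13 + C1 = 4 and f'(0) = -3*C1 + 2*C2 = -4. Solving gives C1 = 51/13, C2 = 101/26.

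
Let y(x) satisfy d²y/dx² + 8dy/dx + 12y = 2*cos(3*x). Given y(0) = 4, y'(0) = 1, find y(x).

y = -131*exp(-6*x)/60 + 2*cos(3*x)/195 + 16*sin(3*x)/195 + 321*exp(-2*x)/52

Characteristic equation r² + 8r + 12 = 0 factors as (r + 2)(r + 6) = 0, so r = -2, -6.
Hence y_h = C1*exp(-2*x) + C2*exp(-6*x).
Try y_p = A*cos(3*x) + B*sin(3*x). Substituting and equating the coefficients of cos(3x) and sin(3x) gives A = 2/195, B = 16/195, so y_p = 2*cos(3*x)/195 + 16*sin(3*x)/195.
General solution: y = 2*cos(3*x)/195 + 16*sin(3*x)/195 + C1*exp(-2*x) + C2*exp(-6*x).
Apply the initial conditions: y(0) = 2/195 + C1 + C2 = 4 and y'(0) = 16/65 - 6*C2 - 2*C1 = 1. Solving gives C1 = 321/52, C2 = -131/60.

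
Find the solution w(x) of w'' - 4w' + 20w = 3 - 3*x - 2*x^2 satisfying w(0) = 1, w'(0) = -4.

w = 61/500 - 19*x/100 - x**2/10 - 2783*exp(2*x)*sin(4*x)/2000 + 439*cos(4*x)*exp(2*x)/500

Characteristic equation r² - 4r + 20 = 0 has discriminant (-4)² - 4·(20) = -64 < 0, so r = 2 ± 4i.
Hence w_h = C1*cos(4*x)*exp(2*x) + C2*exp(2*x)*sin(4*x).
For the particular solution try w_p = A0 + A1*x + A2*x^2. Substituting and matching coefficients of each power of x gives A0 = 61/500, A1 = -19/100, A2 = -1/10, so w_p = 61/500 - 19*x/100 - x^2/10.
General solution: w = 61/500 - 19*x/100 - x^2/10 + C1*cos(4*x)*exp(2*x) + C2*exp(2*x)*sin(4*x).
Apply the initial conditions: w(0) = 61/500 + C1 = 1 and w'(0) = -19/100 + 2*C1 + 4*C2 = -4. Solving gives C1 = 439/500, C2 = -2783/2000.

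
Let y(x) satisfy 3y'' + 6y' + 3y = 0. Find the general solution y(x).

y = C1*exp(-x) + C2*x*exp(-x)

Divide through by 3: y'' + 2y' + y = 0.
Characteristic equation r² + 2r + 1 = 0 has discriminant (2)² - 4·(1) = 0, so r = -1 is a repeated root.
Hence y_h = (C1 + C2*x)*exp(-x).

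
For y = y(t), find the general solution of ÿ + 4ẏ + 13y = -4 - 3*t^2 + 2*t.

Characteristic equation r² + 4r + 13 = 0 has discriminant (4)² - 4·(13) = -36 < 0, so r = -2 ± 3i.
Hence y_h = C1*cos(3*t)*exp(-2*t) + C2*exp(-2*t)*sin(3*t).
For the particular solution try y_p = A0 + A1*t + A2*t^2. Substituting and matching coefficients of each power of t gives A0 = -798/2197, A1 = 50/169, A2 = -3/13, so y_p = -798/2197 - 3*t^2/13 + 50*t/169.

y = -798/2197 - 3*t**2/13 + 50*t/169 + C1*cos(3*t)*exp(-2*t) + C2*exp(-2*t)*sin(3*t)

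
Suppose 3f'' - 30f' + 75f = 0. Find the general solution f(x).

Divide through by 3: f'' - 10f' + 25f = 0.
Characteristic equation r² - 10r + 25 = 0 has discriminant (-10)² - 4·(25) = 0, so r = 5 is a repeated root.
Hence f_h = (C1 + C2*x)*exp(5*x).

f = C1*exp(5*x) + C2*x*exp(5*x)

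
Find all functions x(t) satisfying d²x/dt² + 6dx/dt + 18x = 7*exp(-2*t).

x = 7*exp(-2*t)/10 + C1*cos(3*t)*exp(-3*t) + C2*exp(-3*t)*sin(3*t)

Characteristic equation r² + 6r + 18 = 0 has discriminant (6)² - 4·(18) = -36 < 0, so r = -3 ± 3i.
Hence x_h = C1*cos(3*t)*exp(-3*t) + C2*exp(-3*t)*sin(3*t).
Try x_p = A*exp(-2*t). Substituting into the equation and dividing by exp(-2*t) gives A = 7/10, so x_p = 7*exp(-2*t)/10.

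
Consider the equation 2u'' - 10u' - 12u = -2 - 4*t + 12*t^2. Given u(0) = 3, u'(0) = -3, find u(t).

u = -11/6 - t**2 + 2*t - exp(6*t)/42 + 34*exp(-t)/7

Divide through by 2: u'' - 5u' - 6u = -1 - 2*t + 6*t^2.
Characteristic equation r² - 5r - 6 = 0 factors as (r + 1)(r - 6) = 0, so r = -1, 6.
Hence u_h = C1*exp(-t) + C2*exp(6*t).
For the particular solution try u_p = A0 + A1*t + A2*t^2. Substituting and matching coefficients of each power of t gives A0 = -11/6, A1 = 2, A2 = -1, so u_p = -11/6 - t^2 + 2*t.
General solution: u = -11/6 - t^2 + 2*t + C1*exp(-t) + C2*exp(6*t).
Apply the initial conditions: u(0) = -11/6 + C1 + C2 = 3 and u'(0) = 2 - C1 + 6*C2 = -3. Solving gives C1 = 34/7, C2 = -1/42.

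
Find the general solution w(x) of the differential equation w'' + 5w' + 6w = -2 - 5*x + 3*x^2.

w = 8/9 + x**2/2 - 5*x/3 + C1*exp(-2*x) + C2*exp(-3*x)

Characteristic equation r² + 5r + 6 = 0 factors as (r + 2)(r + 3) = 0, so r = -2, -3.
Hence w_h = C1*exp(-2*x) + C2*exp(-3*x).
For the particular solution try w_p = A0 + A1*x + A2*x^2. Substituting and matching coefficients of each power of x gives A0 = 8/9, A1 = -5/3, A2 = 1/2, so w_p = 8/9 + x^2/2 - 5*x/3.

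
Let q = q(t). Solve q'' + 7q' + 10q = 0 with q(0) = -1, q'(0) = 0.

q = -5*exp(-2*t)/3 + 2*exp(-5*t)/3

Characteristic equation r² + 7r + 10 = 0 factors as (r + 5)(r + 2) = 0, so r = -5, -2.
Hence q_h = C1*exp(-5*t) + C2*exp(-2*t).
Apply the initial conditions: q(0) = C1 + C2 = -1 and q'(0) = -5*C1 - 2*C2 = 0. Solving gives C1 = 2/3, C2 = -5/3.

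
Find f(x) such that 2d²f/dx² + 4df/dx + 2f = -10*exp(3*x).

Divide through by 2: f'' + 2f' + f = -5*exp(3*x).
Characteristic equation r² + 2r + 1 = 0 has discriminant (2)² - 4·(1) = 0, so r = -1 is a repeated root.
Hence f_h = (C1 + C2*x)*exp(-x).
Try f_p = A*exp(3*x). Substituting into the equation and dividing by exp(3*x) gives A = -5/16, so f_p = -5*exp(3*x)/16.

f = -5*exp(3*x)/16 + C1*exp(-x) + C2*x*exp(-x)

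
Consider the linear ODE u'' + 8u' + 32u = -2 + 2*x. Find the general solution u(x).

Characteristic equation r² + 8r + 32 = 0 has discriminant (8)² - 4·(32) = -64 < 0, so r = -4 ± 4i.
Hence u_h = C1*cos(4*x)*exp(-4*x) + C2*exp(-4*x)*sin(4*x).
For the particular solution try u_p = A0 + A1*x. Substituting and matching coefficients of each power of x gives A0 = -5/64, A1 = 1/16, so u_p = -5/64 + x/16.

u = -5/64 + x/16 + C1*cos(4*x)*exp(-4*x) + C2*exp(-4*x)*sin(4*x)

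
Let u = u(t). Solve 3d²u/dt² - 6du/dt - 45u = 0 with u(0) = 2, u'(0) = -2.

Divide through by 3: u'' - 2u' - 15u = 0.
Characteristic equation r² - 2r - 15 = 0 factors as (r + 3)(r - 5) = 0, so r = -3, 5.
Hence u_h = C1*exp(-3*t) + C2*exp(5*t).
Apply the initial conditions: u(0) = C1 + C2 = 2 and u'(0) = -3*C1 + 5*C2 = -2. Solving gives C1 = 3/2, C2 = 1/2.

u = exp(5*t)/2 + 3*exp(-3*t)/2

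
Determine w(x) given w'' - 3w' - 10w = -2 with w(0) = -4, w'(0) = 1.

w = 1/5 - 37*exp(5*x)/35 - 22*exp(-2*x)/7

Characteristic equation r² - 3r - 10 = 0 factors as (r - 5)(r + 2) = 0, so r = 5, -2.
Hence w_h = C1*exp(5*x) + C2*exp(-2*x).
For the particular solution try w_p = A0. Substituting and matching coefficients of each power of x gives A0 = 1/5, so w_p = 1/5.
General solution: w = 1/5 + C1*exp(5*x) + C2*exp(-2*x).
Apply the initial conditions: w(0) = 1/5 + C1 + C2 = -4 and w'(0) = -2*C2 + 5*C1 = 1. Solving gives C1 = -37/35, C2 = -22/7.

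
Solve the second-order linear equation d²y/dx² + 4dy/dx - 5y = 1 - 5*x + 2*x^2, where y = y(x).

y = -9/125 - 2*x**2/5 + 9*x/25 + C1*exp(x) + C2*exp(-5*x)

Characteristic equation r² + 4r - 5 = 0 factors as (r - 1)(r + 5) = 0, so r = 1, -5.
Hence y_h = C1*exp(x) + C2*exp(-5*x).
For the particular solution try y_p = A0 + A1*x + A2*x^2. Substituting and matching coefficients of each power of x gives A0 = -9/125, A1 = 9/25, A2 = -2/5, so y_p = -9/125 - 2*x^2/5 + 9*x/25.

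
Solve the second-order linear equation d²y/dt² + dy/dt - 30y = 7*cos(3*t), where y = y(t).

Characteristic equation r² + r - 30 = 0 factors as (r + 6)(r - 5) = 0, so r = -6, 5.
Hence y_h = C1*exp(-6*t) + C2*exp(5*t).
Try y_p = A*cos(3*t) + B*sin(3*t). Substituting and equating the coefficients of cos(3t) and sin(3t) gives A = -91/510, B = 7/510, so y_p = -91*cos(3*t)/510 + 7*sin(3*t)/510.

y = -91*cos(3*t)/510 + 7*sin(3*t)/510 + C1*exp(-6*t) + C2*exp(5*t)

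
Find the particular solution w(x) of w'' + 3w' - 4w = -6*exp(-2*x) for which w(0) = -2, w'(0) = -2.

Characteristic equation r² + 3r - 4 = 0 factors as (r + 4)(r - 1) = 0, so r = -4, 1.
Hence w_h = C1*exp(-4*x) + C2*exp(x).
Try w_p = A*exp(-2*x). Substituting into the equation and dividing by exp(-2*x) gives A = 1, so w_p = exp(-2*x).
General solution: w = C1*exp(-4*x) + C2*exp(x) + exp(-2*x).
Apply the initial conditions: w(0) = 1 + C1 + C2 = -2 and w'(0) = -2 + C2 - 4*C1 = -2. Solving gives C1 = -3/5, C2 = -12/5.

w = -12*exp(x)/5 - 3*exp(-4*x)/5 + exp(-2*x)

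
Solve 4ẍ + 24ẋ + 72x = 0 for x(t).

Divide through by 4: x'' + 6x' + 18x = 0.
Characteristic equation r² + 6r + 18 = 0 has discriminant (6)² - 4·(18) = -36 < 0, so r = -3 ± 3i.
Hence x_h = C1*cos(3*t)*exp(-3*t) + C2*exp(-3*t)*sin(3*t).

x = C1*cos(3*t)*exp(-3*t) + C2*exp(-3*t)*sin(3*t)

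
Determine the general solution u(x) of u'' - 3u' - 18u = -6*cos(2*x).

u = 9*sin(2*x)/130 + 33*cos(2*x)/130 + C1*exp(6*x) + C2*exp(-3*x)

Characteristic equation r² - 3r - 18 = 0 factors as (r - 6)(r + 3) = 0, so r = 6, -3.
Hence u_h = C1*exp(6*x) + C2*exp(-3*x).
Try u_p = A*cos(2*x) + B*sin(2*x). Substituting and equating the coefficients of cos(2x) and sin(2x) gives A = 33/130, B = 9/130, so u_p = 9*sin(2*x)/130 + 33*cos(2*x)/130.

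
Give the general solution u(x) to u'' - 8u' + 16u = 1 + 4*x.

u = 3/16 + x/4 + C1*exp(4*x) + C2*x*exp(4*x)

Characteristic equation r² - 8r + 16 = 0 has discriminant (-8)² - 4·(16) = 0, so r = 4 is a repeated root.
Hence u_h = (C1 + C2*x)*exp(4*x).
For the particular solution try u_p = A0 + A1*x. Substituting and matching coefficients of each power of x gives A0 = 3/16, A1 = 1/4, so u_p = 3/16 + x/4.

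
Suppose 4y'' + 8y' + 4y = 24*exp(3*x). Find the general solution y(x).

y = 3*exp(3*x)/8 + C1*exp(-x) + C2*x*exp(-x)

Divide through by 4: y'' + 2y' + y = 6*exp(3*x).
Characteristic equation r² + 2r + 1 = 0 has discriminant (2)² - 4·(1) = 0, so r = -1 is a repeated root.
Hence y_h = (C1 + C2*x)*exp(-x).
Try y_p = A*exp(3*x). Substituting into the equation and dividing by exp(3*x) gives A = 3/8, so y_p = 3*exp(3*x)/8.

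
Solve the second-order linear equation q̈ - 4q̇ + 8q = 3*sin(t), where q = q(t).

q = 12*cos(t)/65 + 21*sin(t)/65 + C1*cos(2*t)*exp(2*t) + C2*exp(2*t)*sin(2*t)

Characteristic equation r² - 4r + 8 = 0 has discriminant (-4)² - 4·(8) = -16 < 0, so r = 2 ± 2i.
Hence q_h = C1*cos(2*t)*exp(2*t) + C2*exp(2*t)*sin(2*t).
Try q_p = A*cos(t) + B*sin(t). Substituting and equating the coefficients of cos(t) and sin(t) gives A = 12/65, B = 21/65, so q_p = 12*cos(t)/65 + 21*sin(t)/65.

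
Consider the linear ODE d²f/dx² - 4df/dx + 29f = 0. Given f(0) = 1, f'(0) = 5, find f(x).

f = cos(5*x)*exp(2*x) + 3*exp(2*x)*sin(5*x)/5

Characteristic equation r² - 4r + 29 = 0 has discriminant (-4)² - 4·(29) = -100 < 0, so r = 2 ± 5i.
Hence f_h = C1*cos(5*x)*exp(2*x) + C2*exp(2*x)*sin(5*x).
Apply the initial conditions: f(0) = C1 = 1 and f'(0) = 2*C1 + 5*C2 = 5. Solving gives C1 = 1, C2 = 3/5.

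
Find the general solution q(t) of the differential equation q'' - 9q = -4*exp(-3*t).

Characteristic equation r² - 9 = 0 factors as (r + 3)(r - 3) = 0, so r = -3, 3.
Hence q_h = C1*exp(-3*t) + C2*exp(3*t).
Since exp(-3*t) solves the homogeneous equation (r = -3 is a root of multiplicity 1), multiply the trial by t. Try q_p = A*t*exp(-3*t). Substituting into the equation and dividing by exp(-3*t) gives A = 2/3, so q_p = 2*t*exp(-3*t)/3.

q = C1*exp(-3*t) + C2*exp(3*t) + 2*t*exp(-3*t)/3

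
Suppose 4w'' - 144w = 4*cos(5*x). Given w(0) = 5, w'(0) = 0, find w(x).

w = -cos(5*x)/61 + 153*exp(-6*x)/61 + 153*exp(6*x)/61

Divide through by 4: w'' - 36w = cos(5*x).
Characteristic equation r² - 36 = 0 factors as (r - 6)(r + 6) = 0, so r = 6, -6.
Hence w_h = C1*exp(6*x) + C2*exp(-6*x).
Try w_p = A*cos(5*x) + B*sin(5*x). Substituting and equating the coefficients of cos(5x) and sin(5x) gives A = -1/61, B = 0, so w_p = -cos(5*x)/61.
General solution: w = -cos(5*x)/61 + C1*exp(6*x) + C2*exp(-6*x).
Apply the initial conditions: w(0) = -1/61 + C1 + C2 = 5 and w'(0) = -6*C2 + 6*C1 = 0. Solving gives C1 = 153/61, C2 = 153/61.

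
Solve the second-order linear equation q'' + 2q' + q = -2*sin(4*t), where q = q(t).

q = 16*cos(4*t)/289 + 30*sin(4*t)/289 + C1*exp(-t) + C2*t*exp(-t)

Characteristic equation r² + 2r + 1 = 0 has discriminant (2)² - 4·(1) = 0, so r = -1 is a repeated root.
Hence q_h = (C1 + C2*t)*exp(-t).
Try q_p = A*cos(4*t) + B*sin(4*t). Substituting and equating the coefficients of cos(4t) and sin(4t) gives A = 16/289, B = 30/289, so q_p = 16*cos(4*t)/289 + 30*sin(4*t)/289.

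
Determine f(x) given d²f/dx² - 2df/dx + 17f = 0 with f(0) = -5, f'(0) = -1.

f = exp(x)*sin(4*x) - 5*cos(4*x)*exp(x)

Characteristic equation r² - 2r + 17 = 0 has discriminant (-2)² - 4·(17) = -64 < 0, so r = 1 ± 4i.
Hence f_h = C1*cos(4*x)*exp(x) + C2*exp(x)*sin(4*x).
Apply the initial conditions: f(0) = C1 = -5 and f'(0) = C1 + 4*C2 = -1. Solving gives C1 = -5, C2 = 1.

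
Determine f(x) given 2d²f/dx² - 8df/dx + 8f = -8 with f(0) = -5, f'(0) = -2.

Divide through by 2: f'' - 4f' + 4f = -4.
Characteristic equation r² - 4r + 4 = 0 has discriminant (-4)² - 4·(4) = 0, so r = 2 is a repeated root.
Hence f_h = (C1 + C2*x)*exp(2*x).
For the particular solution try f_p = A0. Substituting and matching coefficients of each power of x gives A0 = -1, so f_p = -1.
General solution: f = -1 + C1*exp(2*x) + C2*x*exp(2*x).
Apply the initial conditions: f(0) = -1 + C1 = -5 and f'(0) = C2 + 2*C1 = -2. Solving gives C1 = -4, C2 = 6.

f = -1 - 4*exp(2*x) + 6*x*exp(2*x)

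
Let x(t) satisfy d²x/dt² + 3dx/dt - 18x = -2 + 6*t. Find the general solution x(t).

x = 1/18 - t/3 + C1*exp(-6*t) + C2*exp(3*t)

Characteristic equation r² + 3r - 18 = 0 factors as (r + 6)(r - 3) = 0, so r = -6, 3.
Hence x_h = C1*exp(-6*t) + C2*exp(3*t).
For the particular solution try x_p = A0 + A1*t. Substituting and matching coefficients of each power of t gives A0 = 1/18, A1 = -1/3, so x_p = 1/18 - t/3.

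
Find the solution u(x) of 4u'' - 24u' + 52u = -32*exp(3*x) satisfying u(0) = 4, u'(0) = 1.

Divide through by 4: u'' - 6u' + 13u = -8*exp(3*x).
Characteristic equation r² - 6r + 13 = 0 has discriminant (-6)² - 4·(13) = -16 < 0, so r = 3 ± 2i.
Hence u_h = C1*cos(2*x)*exp(3*x) + C2*exp(3*x)*sin(2*x).
Try u_p = A*exp(3*x). Substituting into the equation and dividing by exp(3*x) gives A = -2, so u_p = -2*exp(3*x).
General solution: u = -2*exp(3*x) + C1*cos(2*x)*exp(3*x) + C2*exp(3*x)*sin(2*x).
Apply the initial conditions: u(0) = -2 + C1 = 4 and u'(0) = -6 + 2*C2 + 3*C1 = 1. Solving gives C1 = 6, C2 = -11/2.

u = -2*exp(3*x) + 6*cos(2*x)*exp(3*x) - 11*exp(3*x)*sin(2*x)/2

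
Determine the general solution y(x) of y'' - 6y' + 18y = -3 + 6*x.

y = -1/18 + x/3 + C1*cos(3*x)*exp(3*x) + C2*exp(3*x)*sin(3*x)

Characteristic equation r² - 6r + 18 = 0 has discriminant (-6)² - 4·(18) = -36 < 0, so r = 3 ± 3i.
Hence y_h = C1*cos(3*x)*exp(3*x) + C2*exp(3*x)*sin(3*x).
For the particular solution try y_p = A0 + A1*x. Substituting and matching coefficients of each power of x gives A0 = -1/18, A1 = 1/3, so y_p = -1/18 + x/3.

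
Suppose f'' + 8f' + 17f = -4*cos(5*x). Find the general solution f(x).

f = -5*sin(5*x)/52 + cos(5*x)/52 + C1*cos(x)*exp(-4*x) + C2*exp(-4*x)*sin(x)

Characteristic equation r² + 8r + 17 = 0 has discriminant (8)² - 4·(17) = -4 < 0, so r = -4 ± i.
Hence f_h = C1*cos(x)*exp(-4*x) + C2*exp(-4*x)*sin(x).
Try f_p = A*cos(5*x) + B*sin(5*x). Substituting and equating the coefficients of cos(5x) and sin(5x) gives A = 1/52, B = -5/52, so f_p = -5*sin(5*x)/52 + cos(5*x)/52.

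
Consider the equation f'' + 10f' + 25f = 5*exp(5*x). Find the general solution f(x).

f = exp(5*x)/20 + C1*exp(-5*x) + C2*x*exp(-5*x)

Characteristic equation r² + 10r + 25 = 0 has discriminant (10)² - 4·(25) = 0, so r = -5 is a repeated root.
Hence f_h = (C1 + C2*x)*exp(-5*x).
Try f_p = A*exp(5*x). Substituting into the equation and dividing by exp(5*x) gives A = 1/20, so f_p = exp(5*x)/20.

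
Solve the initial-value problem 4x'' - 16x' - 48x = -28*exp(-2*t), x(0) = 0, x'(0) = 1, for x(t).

Divide through by 4: x'' - 4x' - 12x = -7*exp(-2*t).
Characteristic equation r² - 4r - 12 = 0 factors as (r + 2)(r - 6) = 0, so r = -2, 6.
Hence x_h = C1*exp(-2*t) + C2*exp(6*t).
Since exp(-2*t) solves the homogeneous equation (r = -2 is a root of multiplicity 1), multiply the trial by t. Try x_p = A*t*exp(-2*t). Substituting into the equation and dividing by exp(-2*t) gives A = 7/8, so x_p = 7*t*exp(-2*t)/8.
General solution: x = C1*exp(-2*t) + C2*exp(6*t) + 7*t*exp(-2*t)/8.
Apply the initial conditions: x(0) = C1 + C2 = 0 and x'(0) = 7/8 - 2*C1 + 6*C2 = 1. Solving gives C1 = -1/64, C2 = 1/64.

x = -exp(-2*t)/64 + exp(6*t)/64 + 7*t*exp(-2*t)/8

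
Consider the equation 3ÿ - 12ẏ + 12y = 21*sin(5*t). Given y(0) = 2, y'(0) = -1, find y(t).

Divide through by 3: y'' - 4y' + 4y = 7*sin(5*t).
Characteristic equation r² - 4r + 4 = 0 has discriminant (-4)² - 4·(4) = 0, so r = 2 is a repeated root.
Hence y_h = (C1 + C2*t)*exp(2*t).
Try y_p = A*cos(5*t) + B*sin(5*t). Substituting and equating the coefficients of cos(5t) and sin(5t) gives A = 140/841, B = -147/841, so y_p = -147*sin(5*t)/841 + 140*cos(5*t)/841.
General solution: y = -147*sin(5*t)/841 + 140*cos(5*t)/841 + C1*exp(2*t) + C2*t*exp(2*t).
Apply the initial conditions: y(0) = 140/841 + C1 = 2 and y'(0) = -735/841 + C2 + 2*C1 = -1. Solving gives C1 = 1542/841, C2 = -110/29.

y = -147*sin(5*t)/841 + 140*cos(5*t)/841 + 1542*exp(2*t)/841 - 110*t*exp(2*t)/29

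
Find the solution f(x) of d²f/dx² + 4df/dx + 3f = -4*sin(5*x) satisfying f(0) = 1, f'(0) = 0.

Characteristic equation r² + 4r + 3 = 0 factors as (r + 3)(r + 1) = 0, so r = -3, -1.
Hence f_h = C1*exp(-3*x) + C2*exp(-x).
Try f_p = A*cos(5*x) + B*sin(5*x). Substituting and equating the coefficients of cos(5x) and sin(5x) gives A = 20/221, B = 22/221, so f_p = 20*cos(5*x)/221 + 22*sin(5*x)/221.
General solution: f = 20*cos(5*x)/221 + 22*sin(5*x)/221 + C1*exp(-3*x) + C2*exp(-x).
Apply the initial conditions: f(0) = 20/221 + C1 + C2 = 1 and f'(0) = 110/221 - C2 - 3*C1 = 0. Solving gives C1 = -7/34, C2 = 29/26.

f = -7*exp(-3*x)/34 + 20*cos(5*x)/221 + 22*sin(5*x)/221 + 29*exp(-x)/26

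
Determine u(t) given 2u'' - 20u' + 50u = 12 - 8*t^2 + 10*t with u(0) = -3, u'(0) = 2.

u = 176/625 - 2051*exp(5*t)/625 - 4*t**2/25 + 9*t/125 + 2292*t*exp(5*t)/125

Divide through by 2: u'' - 10u' + 25u = 6 - 4*t^2 + 5*t.
Characteristic equation r² - 10r + 25 = 0 has discriminant (-10)² - 4·(25) = 0, so r = 5 is a repeated root.
Hence u_h = (C1 + C2*t)*exp(5*t).
For the particular solution try u_p = A0 + A1*t + A2*t^2. Substituting and matching coefficients of each power of t gives A0 = 176/625, A1 = 9/125, A2 = -4/25, so u_p = 176/625 - 4*t^2/25 + 9*t/125.
General solution: u = 176/625 - 4*t^2/25 + 9*t/125 + C1*exp(5*t) + C2*t*exp(5*t).
Apply the initial conditions: u(0) = 176/625 + C1 = -3 and u'(0) = 9/125 + C2 + 5*C1 = 2. Solving gives C1 = -2051/625, C2 = 2292/125.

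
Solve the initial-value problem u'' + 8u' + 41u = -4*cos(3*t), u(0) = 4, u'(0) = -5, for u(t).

u = -3*sin(3*t)/50 - 2*cos(3*t)/25 + 23*exp(-4*t)*sin(5*t)/10 + 102*cos(5*t)*exp(-4*t)/25

Characteristic equation r² + 8r + 41 = 0 has discriminant (8)² - 4·(41) = -100 < 0, so r = -4 ± 5i.
Hence u_h = C1*cos(5*t)*exp(-4*t) + C2*exp(-4*t)*sin(5*t).
Try u_p = A*cos(3*t) + B*sin(3*t). Substituting and equating the coefficients of cos(3t) and sin(3t) gives A = -2/25, B = -3/50, so u_p = -3*sin(3*t)/50 - 2*cos(3*t)/25.
General solution: u = -3*sin(3*t)/50 - 2*cos(3*t)/25 + C1*cos(5*t)*exp(-4*t) + C2*exp(-4*t)*sin(5*t).
Apply the initial conditions: u(0) = -2/25 + C1 = 4 and u'(0) = -9/50 - 4*C1 + 5*C2 = -5. Solving gives C1 = 102/25, C2 = 23/10.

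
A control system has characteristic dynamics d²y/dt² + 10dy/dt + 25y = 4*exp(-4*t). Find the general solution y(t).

Characteristic equation r² + 10r + 25 = 0 has discriminant (10)² - 4·(25) = 0, so r = -5 is a repeated root.
Hence y_h = (C1 + C2*t)*exp(-5*t).
Try y_p = A*exp(-4*t). Substituting into the equation and dividing by exp(-4*t) gives A = 4, so y_p = 4*exp(-4*t).

y = 4*exp(-4*t) + C1*exp(-5*t) + C2*t*exp(-5*t)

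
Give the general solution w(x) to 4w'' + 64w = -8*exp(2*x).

Divide through by 4: w'' + 16w = -2*exp(2*x).
Characteristic equation r² + 16 = 0 has discriminant (0)² - 4·(16) = -64 < 0, so r = ± 4i.
Hence w_h = C1*cos(4*x) + C2*sin(4*x).
Try w_p = A*exp(2*x). Substituting into the equation and dividing by exp(2*x) gives A = -1/10, so w_p = -exp(2*x)/10.

w = -exp(2*x)/10 + C1*cos(4*x) + C2*sin(4*x)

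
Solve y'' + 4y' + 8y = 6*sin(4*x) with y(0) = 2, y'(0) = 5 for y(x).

Characteristic equation r² + 4r + 8 = 0 has discriminant (4)² - 4·(8) = -16 < 0, so r = -2 ± 2i.
Hence y_h = C1*cos(2*x)*exp(-2*x) + C2*exp(-2*x)*sin(2*x).
Try y_p = A*cos(4*x) + B*sin(4*x). Substituting and equating the coefficients of cos(4x) and sin(4x) gives A = -3/10, B = -3/20, so y_p = -3*cos(4*x)/10 - 3*sin(4*x)/20.
General solution: y = -3*cos(4*x)/10 - 3*sin(4*x)/20 + C1*cos(2*x)*exp(-2*x) + C2*exp(-2*x)*sin(2*x).
Apply the initial conditions: y(0) = -3/10 + C1 = 2 and y'(0) = -3/5 - 2*C1 + 2*C2 = 5. Solving gives C1 = 23/10, C2 = 51/10.

y = -3*cos(4*x)/10 - 3*sin(4*x)/20 + 23*cos(2*x)*exp(-2*x)/10 + 51*exp(-2*x)*sin(2*x)/10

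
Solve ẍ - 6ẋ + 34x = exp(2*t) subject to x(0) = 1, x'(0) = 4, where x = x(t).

x = exp(2*t)/26 + 25*cos(5*t)*exp(3*t)/26 + 27*exp(3*t)*sin(5*t)/130

Characteristic equation r² - 6r + 34 = 0 has discriminant (-6)² - 4·(34) = -100 < 0, so r = 3 ± 5i.
Hence x_h = C1*cos(5*t)*exp(3*t) + C2*exp(3*t)*sin(5*t).
Try x_p = A*exp(2*t). Substituting into the equation and dividing by exp(2*t) gives A = 1/26, so x_p = exp(2*t)/26.
General solution: x = exp(2*t)/26 + C1*cos(5*t)*exp(3*t) + C2*exp(3*t)*sin(5*t).
Apply the initial conditions: x(0) = 1/26 + C1 = 1 and x'(0) = 1/13 + 3*C1 + 5*C2 = 4. Solving gives C1 = 25/26, C2 = 27/130.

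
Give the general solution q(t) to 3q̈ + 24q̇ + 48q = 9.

Divide through by 3: q'' + 8q' + 16q = 3.
Characteristic equation r² + 8r + 16 = 0 has discriminant (8)² - 4·(16) = 0, so r = -4 is a repeated root.
Hence q_h = (C1 + C2*t)*exp(-4*t).
For the particular solution try q_p = A0. Substituting and matching coefficients of each power of t gives A0 = 3/16, so q_p = 3/16.

q = 3/16 + C1*exp(-4*t) + C2*t*exp(-4*t)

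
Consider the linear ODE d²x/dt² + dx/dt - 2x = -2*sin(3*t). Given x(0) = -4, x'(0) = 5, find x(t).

x = -37*exp(-2*t)/13 - 6*exp(t)/5 + 3*cos(3*t)/65 + 11*sin(3*t)/65

Characteristic equation r² + r - 2 = 0 factors as (r + 2)(r - 1) = 0, so r = -2, 1.
Hence x_h = C1*exp(-2*t) + C2*exp(t).
Try x_p = A*cos(3*t) + B*sin(3*t). Substituting and equating the coefficients of cos(3t) and sin(3t) gives A = 3/65, B = 11/65, so x_p = 3*cos(3*t)/65 + 11*sin(3*t)/65.
General solution: x = 3*cos(3*t)/65 + 11*sin(3*t)/65 + C1*exp(-2*t) + C2*exp(t).
Apply the initial conditions: x(0) = 3/65 + C1 + C2 = -4 and x'(0) = 33/65 + C2 - 2*C1 = 5. Solving gives C1 = -37/13, C2 = -6/5.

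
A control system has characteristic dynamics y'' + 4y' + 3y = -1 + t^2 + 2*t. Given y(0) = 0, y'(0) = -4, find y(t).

y = -7/27 - 3*exp(-t)/2 - 2*t/9 + t**2/3 + 95*exp(-3*t)/54

Characteristic equation r² + 4r + 3 = 0 factors as (r + 3)(r + 1) = 0, so r = -3, -1.
Hence y_h = C1*exp(-3*t) + C2*exp(-t).
For the particular solution try y_p = A0 + A1*t + A2*t^2. Substituting and matching coefficients of each power of t gives A0 = -7/27, A1 = -2/9, A2 = 1/3, so y_p = -7/27 - 2*t/9 + t^2/3.
General solution: y = -7/27 - 2*t/9 + t^2/3 + C1*exp(-3*t) + C2*exp(-t).
Apply the initial conditions: y(0) = -7/27 + C1 + C2 = 0 and y'(0) = -2/9 - C2 - 3*C1 = -4. Solving gives C1 = 95/54, C2 = -3/2.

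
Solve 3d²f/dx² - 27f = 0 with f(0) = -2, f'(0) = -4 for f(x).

Divide through by 3: f'' - 9f = 0.
Characteristic equation r² - 9 = 0 factors as (r - 3)(r + 3) = 0, so r = 3, -3.
Hence f_h = C1*exp(3*x) + C2*exp(-3*x).
Apply the initial conditions: f(0) = C1 + C2 = -2 and f'(0) = -3*C2 + 3*C1 = -4. Solving gives C1 = -5/3, C2 = -1/3.

f = -5*exp(3*x)/3 - exp(-3*x)/3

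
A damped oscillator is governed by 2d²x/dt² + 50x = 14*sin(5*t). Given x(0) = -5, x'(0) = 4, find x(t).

x = -5*cos(5*t) + 47*sin(5*t)/50 - 7*t*cos(5*t)/10

Divide through by 2: x'' + 25x = 7*sin(5*t).
Characteristic equation r² + 25 = 0 has discriminant (0)² - 4·(25) = -100 < 0, so r = ± 5i.
Hence x_h = C1*cos(5*t) + C2*sin(5*t).
Since ±5i are characteristic roots, multiply the trial by t. Try x_p = t*(A*cos(5*t) + B*sin(5*t)). Substituting and equating the coefficients of cos(5t) and sin(5t) gives A = -7/10, B = 0, so x_p = -7*t*cos(5*t)/10.
General solution: x = C1*cos(5*t) + C2*sin(5*t) - 7*t*cos(5*t)/10.
Apply the initial conditions: x(0) = C1 = -5 and x'(0) = -7/10 + 5*C2 = 4. Solving gives C1 = -5, C2 = 47/50.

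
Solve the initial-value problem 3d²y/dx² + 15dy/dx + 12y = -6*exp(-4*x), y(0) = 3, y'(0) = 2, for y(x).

Divide through by 3: y'' + 5y' + 4y = -2*exp(-4*x).
Characteristic equation r² + 5r + 4 = 0 factors as (r + 4)(r + 1) = 0, so r = -4, -1.
Hence y_h = C1*exp(-4*x) + C2*exp(-x).
Since exp(-4*x) solves the homogeneous equation (r = -4 is a root of multiplicity 1), multiply the trial by x. Try y_p = A*x*exp(-4*x). Substituting into the equation and dividing by exp(-4*x) gives A = 2/3, so y_p = 2*x*exp(-4*x)/3.
General solution: y = C1*exp(-4*x) + C2*exp(-x) + 2*x*exp(-4*x)/3.
Apply the initial conditions: y(0) = C1 + C2 = 3 and y'(0) = 2/3 - C2 - 4*C1 = 2. Solving gives C1 = -13/9, C2 = 40/9.

y = -13*exp(-4*x)/9 + 40*exp(-x)/9 + 2*x*exp(-4*x)/3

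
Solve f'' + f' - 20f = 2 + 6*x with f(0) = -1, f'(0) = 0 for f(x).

f = -23/200 - 32*exp(-5*x)/75 - 11*exp(4*x)/24 - 3*x/10

Characteristic equation r² + r - 20 = 0 factors as (r - 4)(r + 5) = 0, so r = 4, -5.
Hence f_h = C1*exp(4*x) + C2*exp(-5*x).
For the particular solution try f_p = A0 + A1*x. Substituting and matching coefficients of each power of x gives A0 = -23/200, A1 = -3/10, so f_p = -23/200 - 3*x/10.
General solution: f = -23/200 - 3*x/10 + C1*exp(4*x) + C2*exp(-5*x).
Apply the initial conditions: f(0) = -23/200 + C1 + C2 = -1 and f'(0) = -3/10 - 5*C2 + 4*C1 = 0. Solving gives C1 = -11/24, C2 = -32/75.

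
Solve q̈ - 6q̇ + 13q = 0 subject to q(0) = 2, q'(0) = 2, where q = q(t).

Characteristic equation r² - 6r + 13 = 0 has discriminant (-6)² - 4·(13) = -16 < 0, so r = 3 ± 2i.
Hence q_h = C1*cos(2*t)*exp(3*t) + C2*exp(3*t)*sin(2*t).
Apply the initial conditions: q(0) = C1 = 2 and q'(0) = 2*C2 + 3*C1 = 2. Solving gives C1 = 2, C2 = -2.

q = -2*exp(3*t)*sin(2*t) + 2*cos(2*t)*exp(3*t)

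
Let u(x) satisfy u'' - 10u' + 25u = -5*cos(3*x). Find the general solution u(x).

Characteristic equation r² - 10r + 25 = 0 has discriminant (-10)² - 4·(25) = 0, so r = 5 is a repeated root.
Hence u_h = (C1 + C2*x)*exp(5*x).
Try u_p = A*cos(3*x) + B*sin(3*x). Substituting and equating the coefficients of cos(3x) and sin(3x) gives A = -20/289, B = 75/578, so u_p = -20*cos(3*x)/289 + 75*sin(3*x)/578.

u = -20*cos(3*x)/289 + 75*sin(3*x)/578 + C1*exp(5*x) + C2*x*exp(5*x)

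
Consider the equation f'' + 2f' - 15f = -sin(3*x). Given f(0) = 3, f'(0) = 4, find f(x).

f = cos(3*x)/102 + 2*sin(3*x)/51 + 113*exp(3*x)/48 + 173*exp(-5*x)/272

Characteristic equation r² + 2r - 15 = 0 factors as (r - 3)(r + 5) = 0, so r = 3, -5.
Hence f_h = C1*exp(3*x) + C2*exp(-5*x).
Try f_p = A*cos(3*x) + B*sin(3*x). Substituting and equating the coefficients of cos(3x) and sin(3x) gives A = 1/102, B = 2/51, so f_p = cos(3*x)/102 + 2*sin(3*x)/51.
General solution: f = cos(3*x)/102 + 2*sin(3*x)/51 + C1*exp(3*x) + C2*exp(-5*x).
Apply the initial conditions: f(0) = 1/102 + C1 + C2 = 3 and f'(0) = 2/17 - 5*C2 + 3*C1 = 4. Solving gives C1 = 113/48, C2 = 173/272.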